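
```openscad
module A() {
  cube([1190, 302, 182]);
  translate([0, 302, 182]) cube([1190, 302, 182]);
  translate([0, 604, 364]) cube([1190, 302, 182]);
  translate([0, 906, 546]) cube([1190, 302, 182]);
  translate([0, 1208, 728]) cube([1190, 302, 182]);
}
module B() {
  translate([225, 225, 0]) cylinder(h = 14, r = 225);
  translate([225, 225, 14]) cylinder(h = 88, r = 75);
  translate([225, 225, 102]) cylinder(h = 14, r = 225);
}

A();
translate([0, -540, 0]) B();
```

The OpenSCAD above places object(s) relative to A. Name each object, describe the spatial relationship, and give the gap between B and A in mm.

The spool's nearest face is 90 mm from the staircase's −y face.

A is a staircase. B is a spool. The spool is on the floor beside the staircase on its −y side. The gap between the spool and the staircase is 90 mm.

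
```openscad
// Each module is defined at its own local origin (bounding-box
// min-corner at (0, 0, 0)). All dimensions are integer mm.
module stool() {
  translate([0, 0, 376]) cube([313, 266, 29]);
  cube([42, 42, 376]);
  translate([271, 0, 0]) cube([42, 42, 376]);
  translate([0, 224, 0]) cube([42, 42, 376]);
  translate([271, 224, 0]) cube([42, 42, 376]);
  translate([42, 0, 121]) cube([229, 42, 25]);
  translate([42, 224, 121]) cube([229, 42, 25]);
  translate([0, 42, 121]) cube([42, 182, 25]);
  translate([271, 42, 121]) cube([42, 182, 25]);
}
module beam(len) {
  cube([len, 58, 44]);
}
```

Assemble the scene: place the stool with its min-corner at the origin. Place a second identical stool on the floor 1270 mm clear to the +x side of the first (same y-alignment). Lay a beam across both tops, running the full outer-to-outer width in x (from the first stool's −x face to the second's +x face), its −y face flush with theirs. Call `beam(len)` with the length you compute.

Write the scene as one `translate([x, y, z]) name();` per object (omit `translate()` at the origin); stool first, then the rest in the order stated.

stool();
translate([1583, 0, 0]) stool();
translate([0, 0, 405]) beam(1896);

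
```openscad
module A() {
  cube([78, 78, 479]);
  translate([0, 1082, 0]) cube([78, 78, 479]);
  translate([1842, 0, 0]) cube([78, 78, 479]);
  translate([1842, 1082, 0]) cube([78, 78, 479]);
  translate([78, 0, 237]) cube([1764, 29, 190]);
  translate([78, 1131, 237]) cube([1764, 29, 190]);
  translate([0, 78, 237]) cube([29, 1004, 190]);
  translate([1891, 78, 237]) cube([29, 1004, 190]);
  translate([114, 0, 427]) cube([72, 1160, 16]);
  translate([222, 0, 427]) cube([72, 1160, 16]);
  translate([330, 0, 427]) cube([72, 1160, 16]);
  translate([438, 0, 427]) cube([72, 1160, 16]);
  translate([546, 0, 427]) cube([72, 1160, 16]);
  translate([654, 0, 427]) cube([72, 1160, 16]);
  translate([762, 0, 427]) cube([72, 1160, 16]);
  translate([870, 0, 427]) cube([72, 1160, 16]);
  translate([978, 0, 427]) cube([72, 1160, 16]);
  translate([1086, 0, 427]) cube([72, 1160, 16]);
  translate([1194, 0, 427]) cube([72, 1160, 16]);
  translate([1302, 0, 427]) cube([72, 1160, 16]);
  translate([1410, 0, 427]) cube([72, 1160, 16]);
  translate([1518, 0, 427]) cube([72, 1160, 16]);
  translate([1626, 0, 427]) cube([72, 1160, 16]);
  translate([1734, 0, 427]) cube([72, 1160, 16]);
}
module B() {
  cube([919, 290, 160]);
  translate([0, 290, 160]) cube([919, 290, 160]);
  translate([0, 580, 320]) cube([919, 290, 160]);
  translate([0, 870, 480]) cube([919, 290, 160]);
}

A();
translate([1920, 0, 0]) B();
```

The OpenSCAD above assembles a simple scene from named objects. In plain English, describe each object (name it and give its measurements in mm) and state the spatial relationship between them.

A is a bed frame 1920 mm long (x) by 1160 mm wide (y). Four 78×78 mm corner posts, 479 mm tall, at the corners of the footprint. Four rails of 29 mm thickness and 190 mm height run between adjacent posts with their undersides at z = 237 mm, their outer faces flush with the outside of the frame (the two x-running rails run between the posts' inner faces; the two y-running rails run between the posts' inner faces). 16 slats, each 72 mm wide (x) and 16 mm thick, lie across the top of the two x-running rails, running the full 1160 mm width of the frame in y; the slats are evenly spaced along x between the inner faces of the end posts with equal gaps (rounded down to the nearest mm) at the −x end and between each pair — any rounding remainder accumulates at the +x end.

B is a run of 4 identical solid stair steps. Each tread is 919×290 mm and each step block is 160 mm high. Step 1 rests on the floor; step k is offset from step 1 by (k−1)×290 mm in y and (k−1)×160 mm in z.

The staircase is against the bed frame's +x side, with their −y faces flush.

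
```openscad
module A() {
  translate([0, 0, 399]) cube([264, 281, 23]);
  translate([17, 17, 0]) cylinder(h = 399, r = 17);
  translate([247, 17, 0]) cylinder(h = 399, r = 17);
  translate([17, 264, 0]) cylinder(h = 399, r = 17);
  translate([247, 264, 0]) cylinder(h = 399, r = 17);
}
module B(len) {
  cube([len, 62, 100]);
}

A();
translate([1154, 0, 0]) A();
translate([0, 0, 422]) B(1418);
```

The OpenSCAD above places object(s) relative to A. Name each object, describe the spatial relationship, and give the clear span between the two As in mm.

Second stool starts at x = 1154; first ends at x = 264; clear span = 1154 − 264 = 890 mm.

A is a stool. B is a beam. A beam spans the tops of two stools. The clear span between the two stools is 890 mm.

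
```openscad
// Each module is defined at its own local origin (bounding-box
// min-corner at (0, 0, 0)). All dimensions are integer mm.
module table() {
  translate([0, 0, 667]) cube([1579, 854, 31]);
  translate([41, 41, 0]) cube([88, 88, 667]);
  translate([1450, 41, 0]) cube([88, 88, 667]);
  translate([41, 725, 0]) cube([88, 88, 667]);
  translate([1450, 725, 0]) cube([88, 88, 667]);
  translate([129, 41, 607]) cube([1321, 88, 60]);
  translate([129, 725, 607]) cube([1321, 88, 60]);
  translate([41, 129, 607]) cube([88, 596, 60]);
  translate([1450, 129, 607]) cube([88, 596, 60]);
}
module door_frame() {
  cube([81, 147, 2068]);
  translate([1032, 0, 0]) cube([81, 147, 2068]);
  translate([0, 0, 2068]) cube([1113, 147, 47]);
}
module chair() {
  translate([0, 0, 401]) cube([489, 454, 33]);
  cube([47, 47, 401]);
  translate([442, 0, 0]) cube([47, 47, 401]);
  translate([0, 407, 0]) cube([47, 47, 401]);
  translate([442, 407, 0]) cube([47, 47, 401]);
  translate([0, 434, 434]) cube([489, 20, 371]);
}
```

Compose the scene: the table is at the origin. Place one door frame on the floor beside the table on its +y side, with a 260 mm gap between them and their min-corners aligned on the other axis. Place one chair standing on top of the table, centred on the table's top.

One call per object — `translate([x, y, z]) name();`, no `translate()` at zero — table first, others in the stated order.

table();
translate([0, 1114, 0]) door_frame();
translate([545, 200, 698]) chair();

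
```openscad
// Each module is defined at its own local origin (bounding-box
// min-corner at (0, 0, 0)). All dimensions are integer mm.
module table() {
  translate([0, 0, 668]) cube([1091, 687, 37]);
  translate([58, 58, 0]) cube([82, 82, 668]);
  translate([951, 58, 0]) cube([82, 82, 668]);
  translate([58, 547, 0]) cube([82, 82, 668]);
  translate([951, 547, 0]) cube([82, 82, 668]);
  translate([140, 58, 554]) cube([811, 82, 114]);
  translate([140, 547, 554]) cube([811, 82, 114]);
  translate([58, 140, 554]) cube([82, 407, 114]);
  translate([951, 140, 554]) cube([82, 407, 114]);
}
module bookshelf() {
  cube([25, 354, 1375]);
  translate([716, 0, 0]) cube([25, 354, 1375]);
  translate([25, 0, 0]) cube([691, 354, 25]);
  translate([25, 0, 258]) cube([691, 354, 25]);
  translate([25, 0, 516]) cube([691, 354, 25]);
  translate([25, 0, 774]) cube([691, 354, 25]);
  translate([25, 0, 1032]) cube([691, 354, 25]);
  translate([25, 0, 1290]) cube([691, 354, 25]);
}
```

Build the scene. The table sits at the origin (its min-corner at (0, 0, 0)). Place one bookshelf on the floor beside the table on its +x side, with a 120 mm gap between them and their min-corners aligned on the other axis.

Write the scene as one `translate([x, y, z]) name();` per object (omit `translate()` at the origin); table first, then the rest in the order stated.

table();
translate([1211, 0, 0]) bookshelf();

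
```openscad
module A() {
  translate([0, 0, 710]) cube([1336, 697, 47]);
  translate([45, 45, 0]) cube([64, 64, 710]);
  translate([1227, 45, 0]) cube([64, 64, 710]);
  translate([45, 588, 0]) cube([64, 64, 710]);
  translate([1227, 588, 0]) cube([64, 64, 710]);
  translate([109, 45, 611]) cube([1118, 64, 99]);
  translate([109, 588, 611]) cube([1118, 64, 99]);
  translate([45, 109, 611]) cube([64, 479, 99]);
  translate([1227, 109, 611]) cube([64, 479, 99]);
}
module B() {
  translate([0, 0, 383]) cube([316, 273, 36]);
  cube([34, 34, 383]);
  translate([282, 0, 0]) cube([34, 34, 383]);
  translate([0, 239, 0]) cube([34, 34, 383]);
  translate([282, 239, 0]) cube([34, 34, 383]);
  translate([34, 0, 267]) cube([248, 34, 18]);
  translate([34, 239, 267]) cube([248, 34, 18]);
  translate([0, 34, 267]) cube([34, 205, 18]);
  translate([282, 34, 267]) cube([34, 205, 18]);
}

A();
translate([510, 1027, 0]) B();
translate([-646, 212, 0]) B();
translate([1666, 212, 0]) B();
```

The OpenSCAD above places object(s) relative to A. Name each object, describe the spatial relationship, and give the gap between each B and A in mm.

A is a table. B is a stool. Three stools sit around the table at the +y, −x, +x sides. The gap between each stool and the table is 330 mm.

Each stool's nearest face is 330 mm from the table's bounding box.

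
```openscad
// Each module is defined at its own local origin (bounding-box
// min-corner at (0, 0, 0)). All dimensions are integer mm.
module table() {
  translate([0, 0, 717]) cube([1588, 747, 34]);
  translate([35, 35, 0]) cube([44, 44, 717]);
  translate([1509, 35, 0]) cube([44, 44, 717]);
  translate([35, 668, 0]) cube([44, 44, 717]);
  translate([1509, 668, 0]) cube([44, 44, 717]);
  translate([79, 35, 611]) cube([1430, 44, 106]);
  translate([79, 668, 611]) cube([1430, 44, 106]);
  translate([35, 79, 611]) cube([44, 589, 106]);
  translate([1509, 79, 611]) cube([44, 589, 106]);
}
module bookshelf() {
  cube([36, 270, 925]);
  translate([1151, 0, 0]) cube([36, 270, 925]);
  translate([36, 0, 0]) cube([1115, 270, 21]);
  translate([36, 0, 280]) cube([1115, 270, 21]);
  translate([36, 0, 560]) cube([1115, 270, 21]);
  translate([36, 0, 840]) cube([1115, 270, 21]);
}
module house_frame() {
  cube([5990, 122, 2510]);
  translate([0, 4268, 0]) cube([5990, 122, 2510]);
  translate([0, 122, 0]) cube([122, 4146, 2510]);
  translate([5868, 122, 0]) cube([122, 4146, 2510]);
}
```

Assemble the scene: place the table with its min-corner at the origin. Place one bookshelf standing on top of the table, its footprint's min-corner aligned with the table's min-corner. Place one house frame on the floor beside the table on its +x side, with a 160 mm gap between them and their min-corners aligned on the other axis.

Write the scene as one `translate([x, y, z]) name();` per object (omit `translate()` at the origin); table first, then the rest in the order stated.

table();
translate([0, 0, 751]) bookshelf();
translate([1748, 0, 0]) house_frame();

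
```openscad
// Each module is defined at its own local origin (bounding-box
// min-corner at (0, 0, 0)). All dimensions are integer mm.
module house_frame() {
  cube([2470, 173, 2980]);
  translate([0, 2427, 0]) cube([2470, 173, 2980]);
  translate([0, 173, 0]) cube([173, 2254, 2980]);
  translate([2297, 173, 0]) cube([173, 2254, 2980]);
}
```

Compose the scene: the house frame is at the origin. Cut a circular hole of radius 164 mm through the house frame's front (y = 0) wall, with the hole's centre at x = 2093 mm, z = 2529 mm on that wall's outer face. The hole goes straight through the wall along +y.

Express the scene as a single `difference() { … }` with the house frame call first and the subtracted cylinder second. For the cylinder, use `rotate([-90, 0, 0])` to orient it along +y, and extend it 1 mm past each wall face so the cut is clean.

difference() {
  house_frame();
  translate([2093, -1, 2529]) rotate([-90, 0, 0]) cylinder(h = 175, r = 164);
}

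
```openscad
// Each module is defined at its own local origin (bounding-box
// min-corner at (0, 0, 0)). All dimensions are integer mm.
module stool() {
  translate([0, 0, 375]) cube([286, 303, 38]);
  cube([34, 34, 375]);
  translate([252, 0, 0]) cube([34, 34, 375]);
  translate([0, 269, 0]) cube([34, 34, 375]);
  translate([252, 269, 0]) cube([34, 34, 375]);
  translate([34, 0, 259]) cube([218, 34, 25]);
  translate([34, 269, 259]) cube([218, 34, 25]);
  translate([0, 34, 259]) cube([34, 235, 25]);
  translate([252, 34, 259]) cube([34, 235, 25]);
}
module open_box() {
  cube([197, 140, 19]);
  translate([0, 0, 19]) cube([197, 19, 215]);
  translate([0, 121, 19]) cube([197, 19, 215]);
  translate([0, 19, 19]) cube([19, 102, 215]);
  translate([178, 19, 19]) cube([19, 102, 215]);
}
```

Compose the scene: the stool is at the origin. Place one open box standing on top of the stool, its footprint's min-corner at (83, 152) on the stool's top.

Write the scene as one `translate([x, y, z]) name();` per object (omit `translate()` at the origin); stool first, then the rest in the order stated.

stool();
translate([83, 152, 413]) open_box();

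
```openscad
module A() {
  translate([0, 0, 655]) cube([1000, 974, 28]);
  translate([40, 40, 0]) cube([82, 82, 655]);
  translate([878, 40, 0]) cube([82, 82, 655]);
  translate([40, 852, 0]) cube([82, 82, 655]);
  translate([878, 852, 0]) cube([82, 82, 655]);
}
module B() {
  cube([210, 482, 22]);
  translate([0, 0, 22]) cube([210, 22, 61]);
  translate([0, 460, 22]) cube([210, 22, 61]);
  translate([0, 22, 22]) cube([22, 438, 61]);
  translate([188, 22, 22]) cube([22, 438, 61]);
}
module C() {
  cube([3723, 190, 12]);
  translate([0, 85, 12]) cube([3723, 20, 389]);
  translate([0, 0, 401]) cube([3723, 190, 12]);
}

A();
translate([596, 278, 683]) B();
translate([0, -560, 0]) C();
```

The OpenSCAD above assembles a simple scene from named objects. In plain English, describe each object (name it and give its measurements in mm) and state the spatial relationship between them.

A is a table: top 1000 mm (x) × 974 mm (y), 28 mm thick, upper face at z = 683 mm, on four 82×82 mm square legs, each inset 40 mm from the nearest pair of top edges, running from z = 0 to the bottom of the top.

B is an open storage box with external size 210×482×83 mm and wall thickness 22 mm (the base is also 22 mm thick). The base covers the whole footprint; the four walls stand on the base, with the y-facing walls full-width and the x-facing walls fitting between their inner faces.

C is an I-beam lying along x, 3723 mm long. Overall section height 413 mm. Two flanges 190 mm wide (y) and 12 mm thick, one on the floor and one at the top; a web 20 mm thick runs between them, centred on the flange width.

The open box is on top of the table. The I-beam is on the floor beside the table on its −y side.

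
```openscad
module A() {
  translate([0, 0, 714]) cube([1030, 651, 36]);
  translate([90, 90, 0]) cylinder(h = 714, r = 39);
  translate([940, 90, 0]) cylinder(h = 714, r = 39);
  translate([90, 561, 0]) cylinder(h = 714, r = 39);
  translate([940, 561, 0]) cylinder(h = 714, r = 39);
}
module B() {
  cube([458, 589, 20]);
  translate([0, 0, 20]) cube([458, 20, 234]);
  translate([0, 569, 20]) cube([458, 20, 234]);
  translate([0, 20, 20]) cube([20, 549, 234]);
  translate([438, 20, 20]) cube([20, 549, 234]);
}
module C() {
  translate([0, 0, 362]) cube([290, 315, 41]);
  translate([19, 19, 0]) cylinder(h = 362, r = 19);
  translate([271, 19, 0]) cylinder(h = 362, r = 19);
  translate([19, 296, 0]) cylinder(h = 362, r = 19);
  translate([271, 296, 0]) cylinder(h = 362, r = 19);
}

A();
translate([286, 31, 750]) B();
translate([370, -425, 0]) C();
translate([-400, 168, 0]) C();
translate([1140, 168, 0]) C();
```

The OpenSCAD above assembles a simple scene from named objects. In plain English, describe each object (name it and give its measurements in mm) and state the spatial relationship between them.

A is a table with a 1030×651 mm rectangular top, 36 mm thick, top surface at z = 750 mm, supported by four round legs of 78 mm diameter, each leg's bounding box inset 51 mm from the nearest pair of top edges, running from the floor.

B is an open storage box with external size 458×589×254 mm and wall thickness 20 mm (the base is also 20 mm thick). The base covers the whole footprint; the four walls stand on the base, with the y-facing walls full-width and the x-facing walls fitting between their inner faces.

C is a four-legged stool. The seat is a 290×315×41 mm slab whose top surface is at z = 403 mm; four round legs, each 38 mm in diameter, run from the floor (z = 0) to the underside of the seat, each leg's axis is inset half a diameter from the nearest pair of seat edges (so the leg's bounding box is flush with the corner).

The open box is on top of the table, centred. Three stools sit around the table at the −y, −x, +x sides.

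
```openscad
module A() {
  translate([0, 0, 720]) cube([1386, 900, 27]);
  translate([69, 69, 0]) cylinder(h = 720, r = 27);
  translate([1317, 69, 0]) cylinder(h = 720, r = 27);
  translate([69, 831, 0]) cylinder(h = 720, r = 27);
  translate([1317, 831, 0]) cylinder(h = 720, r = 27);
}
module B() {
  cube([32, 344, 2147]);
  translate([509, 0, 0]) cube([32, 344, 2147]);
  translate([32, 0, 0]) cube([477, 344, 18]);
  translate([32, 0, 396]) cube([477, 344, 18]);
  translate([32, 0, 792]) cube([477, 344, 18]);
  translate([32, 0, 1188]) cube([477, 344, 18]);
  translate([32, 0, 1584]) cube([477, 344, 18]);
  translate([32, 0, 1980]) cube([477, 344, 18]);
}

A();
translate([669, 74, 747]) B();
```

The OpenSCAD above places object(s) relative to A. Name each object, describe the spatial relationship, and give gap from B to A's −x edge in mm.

A is a table. B is a bookshelf. The bookshelf is on top of the table. The gap from the bookshelf to the table's −x edge is 669 mm.

The bookshelf's min-x is at 669; the table's min-x is 0; gap = 669 mm.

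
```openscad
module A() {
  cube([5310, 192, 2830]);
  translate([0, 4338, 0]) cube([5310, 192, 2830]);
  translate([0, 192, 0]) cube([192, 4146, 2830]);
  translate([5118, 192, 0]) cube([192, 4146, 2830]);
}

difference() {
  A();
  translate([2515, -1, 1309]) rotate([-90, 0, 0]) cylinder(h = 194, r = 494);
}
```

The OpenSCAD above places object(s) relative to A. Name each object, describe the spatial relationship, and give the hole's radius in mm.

A is a house frame. The house frame has a circular hole through its front wall. The hole's radius is 494 mm.

The subtracted cylinder has r = 494 mm.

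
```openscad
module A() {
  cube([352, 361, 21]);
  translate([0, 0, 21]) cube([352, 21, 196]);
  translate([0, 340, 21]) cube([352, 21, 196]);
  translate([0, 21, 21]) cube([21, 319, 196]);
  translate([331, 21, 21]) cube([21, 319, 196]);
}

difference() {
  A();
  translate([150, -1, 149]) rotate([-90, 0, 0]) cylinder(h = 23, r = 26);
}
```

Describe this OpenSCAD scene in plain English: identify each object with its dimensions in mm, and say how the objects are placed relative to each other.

A is an open storage box with external size 352×361×217 mm and wall thickness 21 mm (the base is also 21 mm thick). The base covers the whole footprint; the four walls stand on the base, with the y-facing walls full-width and the x-facing walls fitting between their inner faces.

The open box has a circular hole of radius 26 mm through its front wall, centred at (x = 150, z = 149).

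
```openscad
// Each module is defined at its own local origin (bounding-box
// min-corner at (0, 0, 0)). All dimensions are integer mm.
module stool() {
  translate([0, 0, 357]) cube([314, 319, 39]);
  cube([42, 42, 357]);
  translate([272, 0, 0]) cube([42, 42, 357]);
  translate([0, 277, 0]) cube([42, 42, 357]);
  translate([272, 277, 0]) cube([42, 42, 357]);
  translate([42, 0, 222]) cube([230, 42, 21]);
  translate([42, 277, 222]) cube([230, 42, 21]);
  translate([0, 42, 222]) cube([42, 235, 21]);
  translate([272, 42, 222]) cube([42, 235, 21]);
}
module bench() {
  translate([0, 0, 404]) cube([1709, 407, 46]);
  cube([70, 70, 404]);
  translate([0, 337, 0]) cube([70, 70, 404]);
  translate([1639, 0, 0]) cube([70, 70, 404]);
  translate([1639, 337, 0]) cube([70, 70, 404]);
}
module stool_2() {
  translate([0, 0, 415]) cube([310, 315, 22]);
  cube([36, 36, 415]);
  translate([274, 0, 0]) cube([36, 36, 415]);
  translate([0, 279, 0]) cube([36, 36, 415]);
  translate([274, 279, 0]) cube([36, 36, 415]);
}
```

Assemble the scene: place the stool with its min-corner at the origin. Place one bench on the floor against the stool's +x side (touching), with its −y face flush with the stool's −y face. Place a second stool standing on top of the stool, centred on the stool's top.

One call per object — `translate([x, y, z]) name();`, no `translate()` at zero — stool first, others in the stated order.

stool();
translate([314, 0, 0]) bench();
translate([2, 2, 396]) stool_2();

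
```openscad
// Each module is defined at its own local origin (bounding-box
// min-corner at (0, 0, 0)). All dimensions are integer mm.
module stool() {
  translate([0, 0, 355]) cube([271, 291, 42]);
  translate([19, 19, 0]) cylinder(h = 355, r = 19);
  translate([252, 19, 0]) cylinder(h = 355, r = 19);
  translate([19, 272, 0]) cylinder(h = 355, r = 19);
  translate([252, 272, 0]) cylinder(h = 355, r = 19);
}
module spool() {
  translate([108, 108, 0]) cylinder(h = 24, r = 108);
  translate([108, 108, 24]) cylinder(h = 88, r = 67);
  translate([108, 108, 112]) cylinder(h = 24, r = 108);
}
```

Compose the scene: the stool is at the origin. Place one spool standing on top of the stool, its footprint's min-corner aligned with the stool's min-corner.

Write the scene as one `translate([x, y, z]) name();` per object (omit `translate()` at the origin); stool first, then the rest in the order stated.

stool();
translate([0, 0, 397]) spool();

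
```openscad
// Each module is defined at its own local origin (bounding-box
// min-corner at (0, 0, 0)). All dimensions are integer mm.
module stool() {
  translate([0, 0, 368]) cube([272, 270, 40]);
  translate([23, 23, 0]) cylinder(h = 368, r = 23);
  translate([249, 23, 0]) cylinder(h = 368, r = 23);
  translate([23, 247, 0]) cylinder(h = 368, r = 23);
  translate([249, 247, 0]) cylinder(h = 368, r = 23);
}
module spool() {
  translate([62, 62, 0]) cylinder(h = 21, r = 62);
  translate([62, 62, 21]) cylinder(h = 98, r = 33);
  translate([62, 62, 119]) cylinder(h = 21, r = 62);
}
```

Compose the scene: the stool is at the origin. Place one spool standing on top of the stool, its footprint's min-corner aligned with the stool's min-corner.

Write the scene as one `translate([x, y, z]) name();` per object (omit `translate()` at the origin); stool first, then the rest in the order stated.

stool();
translate([0, 0, 408]) spool();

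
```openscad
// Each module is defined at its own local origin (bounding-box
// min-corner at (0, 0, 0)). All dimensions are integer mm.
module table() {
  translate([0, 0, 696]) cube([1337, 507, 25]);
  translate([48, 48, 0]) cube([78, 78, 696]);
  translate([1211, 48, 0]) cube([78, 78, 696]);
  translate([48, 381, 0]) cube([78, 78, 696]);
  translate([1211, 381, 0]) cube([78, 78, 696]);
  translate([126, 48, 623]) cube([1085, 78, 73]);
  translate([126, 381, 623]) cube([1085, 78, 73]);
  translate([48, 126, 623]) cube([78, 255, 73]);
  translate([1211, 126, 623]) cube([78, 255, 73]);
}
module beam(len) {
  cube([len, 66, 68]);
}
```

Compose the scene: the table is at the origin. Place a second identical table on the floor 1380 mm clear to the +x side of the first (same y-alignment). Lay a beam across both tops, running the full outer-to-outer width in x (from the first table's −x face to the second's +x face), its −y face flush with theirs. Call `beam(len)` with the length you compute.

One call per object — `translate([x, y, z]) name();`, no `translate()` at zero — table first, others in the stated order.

table();
translate([2717, 0, 0]) table();
translate([0, 0, 721]) beam(4054);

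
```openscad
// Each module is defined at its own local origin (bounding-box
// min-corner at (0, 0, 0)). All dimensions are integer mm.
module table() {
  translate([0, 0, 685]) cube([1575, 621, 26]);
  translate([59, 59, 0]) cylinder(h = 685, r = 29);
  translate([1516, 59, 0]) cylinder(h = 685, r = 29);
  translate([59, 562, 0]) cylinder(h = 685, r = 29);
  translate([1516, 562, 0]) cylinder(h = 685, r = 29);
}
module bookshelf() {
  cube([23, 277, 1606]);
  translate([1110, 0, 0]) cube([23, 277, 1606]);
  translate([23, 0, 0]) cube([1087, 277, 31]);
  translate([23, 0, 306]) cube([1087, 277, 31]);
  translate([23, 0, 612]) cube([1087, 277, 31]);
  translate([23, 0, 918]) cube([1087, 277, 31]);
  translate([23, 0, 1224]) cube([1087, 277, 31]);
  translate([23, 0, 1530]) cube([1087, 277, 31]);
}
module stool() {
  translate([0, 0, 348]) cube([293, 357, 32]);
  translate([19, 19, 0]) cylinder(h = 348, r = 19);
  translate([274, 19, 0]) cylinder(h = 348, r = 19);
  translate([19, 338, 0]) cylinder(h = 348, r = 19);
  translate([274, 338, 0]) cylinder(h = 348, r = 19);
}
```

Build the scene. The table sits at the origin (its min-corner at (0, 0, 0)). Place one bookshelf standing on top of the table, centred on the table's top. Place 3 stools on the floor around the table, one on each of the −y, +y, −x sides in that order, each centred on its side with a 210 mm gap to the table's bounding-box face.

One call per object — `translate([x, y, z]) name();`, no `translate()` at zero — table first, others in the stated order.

table();
translate([221, 172, 711]) bookshelf();
translate([641, -567, 0]) stool();
translate([641, 831, 0]) stool();
translate([-503, 132, 0]) stool();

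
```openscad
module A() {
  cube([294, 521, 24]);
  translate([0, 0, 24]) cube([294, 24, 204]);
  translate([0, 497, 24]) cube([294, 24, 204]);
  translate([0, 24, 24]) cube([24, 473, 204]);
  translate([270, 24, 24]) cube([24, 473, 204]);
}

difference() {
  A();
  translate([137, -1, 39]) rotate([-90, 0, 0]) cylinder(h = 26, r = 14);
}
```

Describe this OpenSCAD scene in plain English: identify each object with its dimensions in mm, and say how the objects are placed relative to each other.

A is an open storage box with external size 294×521×228 mm and wall thickness 24 mm (the base is also 24 mm thick). The base covers the whole footprint; the four walls stand on the base, with the y-facing walls full-width and the x-facing walls fitting between their inner faces.

The open box has a circular hole of radius 14 mm through its front wall, centred at (x = 137, z = 39).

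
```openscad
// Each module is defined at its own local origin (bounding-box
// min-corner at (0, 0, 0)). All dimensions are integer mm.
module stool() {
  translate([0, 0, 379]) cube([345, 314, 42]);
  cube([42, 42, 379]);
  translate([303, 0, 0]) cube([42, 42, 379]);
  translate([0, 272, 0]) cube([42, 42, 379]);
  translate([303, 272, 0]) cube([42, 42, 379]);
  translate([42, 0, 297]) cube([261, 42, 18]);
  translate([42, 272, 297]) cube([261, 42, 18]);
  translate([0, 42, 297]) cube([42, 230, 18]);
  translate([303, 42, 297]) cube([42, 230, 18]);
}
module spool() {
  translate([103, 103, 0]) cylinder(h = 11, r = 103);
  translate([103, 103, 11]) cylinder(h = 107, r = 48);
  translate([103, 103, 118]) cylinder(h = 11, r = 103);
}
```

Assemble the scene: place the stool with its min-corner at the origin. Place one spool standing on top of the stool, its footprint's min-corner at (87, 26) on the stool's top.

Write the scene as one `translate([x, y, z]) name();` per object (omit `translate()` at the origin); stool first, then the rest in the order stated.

stool();
translate([87, 26, 421]) spool();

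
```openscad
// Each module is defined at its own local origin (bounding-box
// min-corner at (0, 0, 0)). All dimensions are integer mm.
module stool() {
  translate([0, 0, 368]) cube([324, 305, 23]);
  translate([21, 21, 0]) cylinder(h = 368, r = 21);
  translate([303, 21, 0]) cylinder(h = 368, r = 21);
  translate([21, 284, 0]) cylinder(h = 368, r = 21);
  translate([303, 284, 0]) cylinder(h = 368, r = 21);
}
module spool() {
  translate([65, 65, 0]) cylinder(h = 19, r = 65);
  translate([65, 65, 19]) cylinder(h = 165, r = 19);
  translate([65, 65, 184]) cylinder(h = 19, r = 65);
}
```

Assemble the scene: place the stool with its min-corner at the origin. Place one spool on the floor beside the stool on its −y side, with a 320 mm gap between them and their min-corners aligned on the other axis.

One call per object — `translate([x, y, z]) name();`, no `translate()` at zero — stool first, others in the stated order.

stool();
translate([0, -450, 0]) spool();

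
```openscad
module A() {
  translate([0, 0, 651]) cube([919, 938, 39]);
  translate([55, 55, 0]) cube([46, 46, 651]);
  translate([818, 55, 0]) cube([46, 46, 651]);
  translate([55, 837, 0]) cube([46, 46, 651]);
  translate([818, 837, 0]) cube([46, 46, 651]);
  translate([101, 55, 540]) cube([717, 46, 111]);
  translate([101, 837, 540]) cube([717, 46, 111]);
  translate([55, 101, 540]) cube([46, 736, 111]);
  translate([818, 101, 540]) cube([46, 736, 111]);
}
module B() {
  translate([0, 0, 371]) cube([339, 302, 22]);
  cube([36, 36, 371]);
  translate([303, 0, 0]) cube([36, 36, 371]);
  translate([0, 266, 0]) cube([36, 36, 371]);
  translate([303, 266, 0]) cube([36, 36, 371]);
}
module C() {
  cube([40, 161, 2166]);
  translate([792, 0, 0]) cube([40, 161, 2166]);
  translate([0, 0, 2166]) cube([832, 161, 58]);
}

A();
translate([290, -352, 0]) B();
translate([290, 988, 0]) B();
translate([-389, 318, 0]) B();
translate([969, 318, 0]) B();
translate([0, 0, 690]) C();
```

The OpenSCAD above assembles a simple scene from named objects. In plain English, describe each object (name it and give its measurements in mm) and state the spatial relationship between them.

A is a table: top 919 mm (x) × 938 mm (y), 39 mm thick, upper face at z = 690 mm, on four 46×46 mm square legs, each inset 55 mm from the nearest pair of top edges, running from z = 0 to the bottom of the top. Four apron rails, 46 mm thick and 111 mm tall, run between adjacent legs with their top edges flush with the underside of the top and their outer faces flush with the legs' outer faces.

B is a four-legged stool. The seat is 339×302 mm, 22 mm thick, top at z = 393 mm. It stands on four square legs, each 36×36 mm in cross-section, from z = 0 to the seat underside, each flush with a corner of the seat.

C is a door frame. The clear opening is 752 mm wide and 2166 mm high. Two 40 mm wide jambs, 161 mm deep, stand either side of the opening from the floor to the top of the opening. A 58 mm thick head sits across the top of both jambs, spanning the full outside width of the frame.

Four stools sit around the table at the −y, +y, −x, +x sides. The door frame is on top of the table.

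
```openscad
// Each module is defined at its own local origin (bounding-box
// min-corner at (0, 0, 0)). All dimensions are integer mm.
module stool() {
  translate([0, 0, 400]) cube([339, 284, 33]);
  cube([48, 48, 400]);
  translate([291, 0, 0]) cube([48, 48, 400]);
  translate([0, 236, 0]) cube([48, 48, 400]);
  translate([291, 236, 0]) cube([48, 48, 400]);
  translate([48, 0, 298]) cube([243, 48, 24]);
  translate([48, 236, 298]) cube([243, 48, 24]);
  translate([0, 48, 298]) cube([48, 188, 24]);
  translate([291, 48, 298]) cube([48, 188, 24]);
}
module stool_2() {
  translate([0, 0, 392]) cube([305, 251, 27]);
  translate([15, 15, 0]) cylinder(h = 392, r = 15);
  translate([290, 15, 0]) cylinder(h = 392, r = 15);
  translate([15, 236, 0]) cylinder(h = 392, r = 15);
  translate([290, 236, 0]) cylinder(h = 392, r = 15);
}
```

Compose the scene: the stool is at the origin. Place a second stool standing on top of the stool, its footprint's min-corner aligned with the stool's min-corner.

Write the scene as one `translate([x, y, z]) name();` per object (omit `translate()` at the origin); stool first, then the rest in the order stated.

stool();
translate([0, 0, 433]) stool_2();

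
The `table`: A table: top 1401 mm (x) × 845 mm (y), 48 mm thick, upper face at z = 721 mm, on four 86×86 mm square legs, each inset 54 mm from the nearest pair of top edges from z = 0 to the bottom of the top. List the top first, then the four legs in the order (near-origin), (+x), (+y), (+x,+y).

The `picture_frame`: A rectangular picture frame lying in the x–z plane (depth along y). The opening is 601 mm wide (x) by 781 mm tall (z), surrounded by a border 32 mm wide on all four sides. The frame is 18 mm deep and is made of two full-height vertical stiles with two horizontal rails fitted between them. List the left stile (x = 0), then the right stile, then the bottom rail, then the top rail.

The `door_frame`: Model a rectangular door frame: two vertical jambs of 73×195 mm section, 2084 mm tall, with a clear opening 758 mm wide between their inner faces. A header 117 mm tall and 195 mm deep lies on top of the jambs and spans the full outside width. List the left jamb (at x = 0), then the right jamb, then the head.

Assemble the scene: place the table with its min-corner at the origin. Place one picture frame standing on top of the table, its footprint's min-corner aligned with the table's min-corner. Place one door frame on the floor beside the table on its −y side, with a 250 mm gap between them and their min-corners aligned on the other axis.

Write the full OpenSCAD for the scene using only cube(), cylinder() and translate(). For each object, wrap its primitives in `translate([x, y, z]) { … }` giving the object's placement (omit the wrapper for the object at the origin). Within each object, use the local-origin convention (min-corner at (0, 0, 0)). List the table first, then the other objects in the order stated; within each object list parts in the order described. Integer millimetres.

translate([0, 0, 673]) cube([1401, 845, 48]);
translate([54, 54, 0]) cube([86, 86, 673]);
translate([1261, 54, 0]) cube([86, 86, 673]);
translate([54, 705, 0]) cube([86, 86, 673]);
translate([1261, 705, 0]) cube([86, 86, 673]);
translate([0, 0, 721]) {
  cube([32, 18, 845]);
  translate([633, 0, 0]) cube([32, 18, 845]);
  translate([32, 0, 0]) cube([601, 18, 32]);
  translate([32, 0, 813]) cube([601, 18, 32]);
}
translate([0, -445, 0]) {
  cube([73, 195, 2084]);
  translate([831, 0, 0]) cube([73, 195, 2084]);
  translate([0, 0, 2084]) cube([904, 195, 117]);
}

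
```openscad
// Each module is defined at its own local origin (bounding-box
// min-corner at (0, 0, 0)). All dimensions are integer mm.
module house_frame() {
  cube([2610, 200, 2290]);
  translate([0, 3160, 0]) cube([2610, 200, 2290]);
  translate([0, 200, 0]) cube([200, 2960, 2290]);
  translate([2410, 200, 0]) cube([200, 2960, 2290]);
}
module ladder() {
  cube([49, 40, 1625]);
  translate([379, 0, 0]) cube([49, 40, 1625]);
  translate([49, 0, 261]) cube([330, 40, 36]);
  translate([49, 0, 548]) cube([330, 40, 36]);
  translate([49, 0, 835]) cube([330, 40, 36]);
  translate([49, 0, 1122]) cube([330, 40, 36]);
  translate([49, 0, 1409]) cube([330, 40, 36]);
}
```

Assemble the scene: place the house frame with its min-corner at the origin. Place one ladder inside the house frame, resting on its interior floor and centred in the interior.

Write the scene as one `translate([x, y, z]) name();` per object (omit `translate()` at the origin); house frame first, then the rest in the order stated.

house_frame();
translate([1091, 1660, 0]) ladder();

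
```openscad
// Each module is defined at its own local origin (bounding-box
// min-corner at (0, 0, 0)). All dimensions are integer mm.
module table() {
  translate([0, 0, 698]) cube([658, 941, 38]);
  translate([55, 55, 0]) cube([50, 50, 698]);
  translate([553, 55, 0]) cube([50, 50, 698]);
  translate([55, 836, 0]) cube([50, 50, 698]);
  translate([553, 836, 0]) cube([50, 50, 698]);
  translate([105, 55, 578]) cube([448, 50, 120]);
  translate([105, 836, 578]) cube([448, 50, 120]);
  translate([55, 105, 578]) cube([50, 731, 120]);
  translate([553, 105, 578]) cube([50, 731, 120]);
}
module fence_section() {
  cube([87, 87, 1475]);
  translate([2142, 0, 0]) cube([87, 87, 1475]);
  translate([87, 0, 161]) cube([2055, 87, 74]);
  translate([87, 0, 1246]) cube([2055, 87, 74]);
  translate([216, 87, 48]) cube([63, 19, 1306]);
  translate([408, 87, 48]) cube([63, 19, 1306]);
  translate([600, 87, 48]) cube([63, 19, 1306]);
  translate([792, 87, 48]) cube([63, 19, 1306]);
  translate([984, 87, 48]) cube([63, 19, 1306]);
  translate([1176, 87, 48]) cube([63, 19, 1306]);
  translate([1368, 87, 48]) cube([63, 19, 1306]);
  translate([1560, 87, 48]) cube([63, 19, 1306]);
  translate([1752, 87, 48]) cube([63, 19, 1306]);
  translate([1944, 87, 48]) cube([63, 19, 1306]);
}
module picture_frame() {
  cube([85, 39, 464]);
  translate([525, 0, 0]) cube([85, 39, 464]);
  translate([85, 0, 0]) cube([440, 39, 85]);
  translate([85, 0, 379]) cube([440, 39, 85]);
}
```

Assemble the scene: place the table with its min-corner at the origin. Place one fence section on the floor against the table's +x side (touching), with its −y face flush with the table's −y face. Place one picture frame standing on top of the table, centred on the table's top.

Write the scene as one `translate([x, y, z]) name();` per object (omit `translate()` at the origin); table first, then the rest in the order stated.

table();
translate([658, 0, 0]) fence_section();
translate([24, 451, 736]) picture_frame();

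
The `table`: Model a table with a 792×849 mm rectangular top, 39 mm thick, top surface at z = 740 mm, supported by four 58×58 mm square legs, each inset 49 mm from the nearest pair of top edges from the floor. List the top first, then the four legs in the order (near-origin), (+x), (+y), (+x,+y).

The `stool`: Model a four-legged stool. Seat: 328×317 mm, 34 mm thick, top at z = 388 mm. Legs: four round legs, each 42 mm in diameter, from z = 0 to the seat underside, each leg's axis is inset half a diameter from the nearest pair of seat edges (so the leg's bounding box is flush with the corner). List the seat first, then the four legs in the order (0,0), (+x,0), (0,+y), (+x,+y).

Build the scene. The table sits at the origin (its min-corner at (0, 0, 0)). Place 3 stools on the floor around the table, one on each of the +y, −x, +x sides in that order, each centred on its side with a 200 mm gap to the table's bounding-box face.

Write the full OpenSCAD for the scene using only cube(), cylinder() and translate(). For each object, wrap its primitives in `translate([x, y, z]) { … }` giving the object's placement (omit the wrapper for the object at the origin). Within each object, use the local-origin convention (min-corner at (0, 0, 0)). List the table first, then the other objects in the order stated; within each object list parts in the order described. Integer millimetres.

translate([0, 0, 701]) cube([792, 849, 39]);
translate([49, 49, 0]) cube([58, 58, 701]);
translate([685, 49, 0]) cube([58, 58, 701]);
translate([49, 742, 0]) cube([58, 58, 701]);
translate([685, 742, 0]) cube([58, 58, 701]);
translate([232, 1049, 0]) {
  translate([0, 0, 354]) cube([328, 317, 34]);
  translate([21, 21, 0]) cylinder(h = 354, r = 21);
  translate([307, 21, 0]) cylinder(h = 354, r = 21);
  translate([21, 296, 0]) cylinder(h = 354, r = 21);
  translate([307, 296, 0]) cylinder(h = 354, r = 21);
}
translate([-528, 266, 0]) {
  translate([0, 0, 354]) cube([328, 317, 34]);
  translate([21, 21, 0]) cylinder(h = 354, r = 21);
  translate([307, 21, 0]) cylinder(h = 354, r = 21);
  translate([21, 296, 0]) cylinder(h = 354, r = 21);
  translate([307, 296, 0]) cylinder(h = 354, r = 21);
}
translate([992, 266, 0]) {
  translate([0, 0, 354]) cube([328, 317, 34]);
  translate([21, 21, 0]) cylinder(h = 354, r = 21);
  translate([307, 21, 0]) cylinder(h = 354, r = 21);
  translate([21, 296, 0]) cylinder(h = 354, r = 21);
  translate([307, 296, 0]) cylinder(h = 354, r = 21);
}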